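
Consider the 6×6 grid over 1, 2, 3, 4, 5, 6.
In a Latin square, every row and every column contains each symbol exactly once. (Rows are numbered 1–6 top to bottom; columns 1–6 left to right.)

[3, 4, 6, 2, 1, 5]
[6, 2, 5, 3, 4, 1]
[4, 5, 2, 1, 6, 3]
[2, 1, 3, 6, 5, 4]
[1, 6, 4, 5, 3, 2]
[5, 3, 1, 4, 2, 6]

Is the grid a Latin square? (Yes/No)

Yes

Each row is a permutation of the 6 symbols, and so is each column.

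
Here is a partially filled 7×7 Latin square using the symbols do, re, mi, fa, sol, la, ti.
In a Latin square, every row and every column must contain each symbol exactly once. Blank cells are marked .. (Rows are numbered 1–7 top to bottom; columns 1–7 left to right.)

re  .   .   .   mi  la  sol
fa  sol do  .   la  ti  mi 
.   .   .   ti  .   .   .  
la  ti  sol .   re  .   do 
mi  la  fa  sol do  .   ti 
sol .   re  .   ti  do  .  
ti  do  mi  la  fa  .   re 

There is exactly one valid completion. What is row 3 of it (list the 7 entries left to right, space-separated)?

do re la ti sol mi fa

Row 3, column 1: row 3 has {ti} and column 1 has {re, mi, fa, sol, la, ti}, leaving only do.
Row 3, column 3: row 3 has {do, ti} and column 3 has {do, re, mi, fa, sol}, leaving only la.
Row 3, column 5: row 3 has {do, la, ti} and column 5 has {do, re, mi, fa, la, ti}, leaving only sol.
Row 3, column 7: row 3 has {do, sol, la, ti} and column 7 has {do, re, mi, sol, ti}, leaving only fa.
Row 1, column 2: row 1 has {re, mi, sol, la} and column 2 has {do, sol, la, ti}, leaving only fa.
Row 1, column 3: row 1 has {re, mi, fa, sol, la} and column 3 has {do, re, mi, fa, sol, la}, leaving only ti.
Row 1, column 4: row 1 has {re, mi, fa, sol, la, ti} and column 4 has {sol, la, ti}, leaving only do.
Row 2, column 4: row 2 has {do, mi, fa, sol, la, ti} and column 4 has {do, sol, la, ti}, leaving only re.
Row 5, column 6: row 5 has {do, mi, fa, sol, la, ti} and column 6 has {do, la, ti}, leaving only re.
Row 3, column 6: row 3 has {do, fa, sol, la, ti} and column 6 has {do, re, la, ti}, leaving only mi.
Row 3, column 2: row 3 has {do, mi, fa, sol, la, ti} and column 2 has {do, fa, sol, la, ti}, leaving only re.
So row 3 reads: do re la ti sol mi fa.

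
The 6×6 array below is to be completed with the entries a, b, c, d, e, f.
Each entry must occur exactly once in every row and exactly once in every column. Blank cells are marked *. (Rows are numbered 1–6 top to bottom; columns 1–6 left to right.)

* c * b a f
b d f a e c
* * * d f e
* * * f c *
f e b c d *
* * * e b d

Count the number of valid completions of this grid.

4

Row 1, column 1: eliminating its row and column leaves {d, e}.
Row 1, column 3: eliminating its row and column leaves {d, e}.
Row 3, column 1: eliminating its row and column leaves {a, c}.
Row 3, column 2: eliminating its row and column leaves {a, b}.
Row 3, column 3: eliminating its row and column leaves {a, c}.
Row 4, column 1: eliminating its row and column leaves {a, d, e}.
Row 4, column 2: eliminating its row and column leaves {a, b}.
Row 4, column 3: eliminating its row and column leaves {a, d, e}.
Row 4, column 6: eliminating its row and column leaves {a, b}.
Row 5, column 6: eliminating its row and column leaves {a}.
Row 6, column 1: eliminating its row and column leaves {a, c}.
Row 6, column 2: eliminating its row and column leaves {a, f}.
Row 6, column 3: eliminating its row and column leaves {a, c}.
Enumerating the assignments across these blanks that avoid any row or column repeat gives 4 completions.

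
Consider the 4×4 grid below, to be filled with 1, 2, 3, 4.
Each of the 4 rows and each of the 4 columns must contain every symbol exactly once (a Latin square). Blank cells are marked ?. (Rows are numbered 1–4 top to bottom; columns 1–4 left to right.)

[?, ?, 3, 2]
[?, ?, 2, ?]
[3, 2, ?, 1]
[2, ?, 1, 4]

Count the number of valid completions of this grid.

Row 1, column 1: eliminating its row and column leaves {1, 4}.
Row 1, column 2: eliminating its row and column leaves {1, 4}.
Row 2, column 1: eliminating its row and column leaves {1, 4}.
Row 2, column 2: eliminating its row and column leaves {1, 3, 4}.
Row 2, column 4: eliminating its row and column leaves {3}.
Row 3, column 3: eliminating its row and column leaves {4}.
Row 4, column 2: eliminating its row and column leaves {3}.
Enumerating the assignments across these blanks that avoid any row or column repeat gives 2 completions.

2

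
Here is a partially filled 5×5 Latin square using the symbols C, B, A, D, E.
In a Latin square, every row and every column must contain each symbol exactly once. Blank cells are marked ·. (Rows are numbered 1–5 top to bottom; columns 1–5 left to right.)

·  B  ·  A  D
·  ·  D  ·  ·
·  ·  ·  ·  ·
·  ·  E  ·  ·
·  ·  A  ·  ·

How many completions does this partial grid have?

56

Row 1, column 1: eliminating its row and column leaves {C, E}.
Row 1, column 3: eliminating its row and column leaves {C}.
Row 2, column 1: eliminating its row and column leaves {C, B, A, E}.
Row 2, column 2: eliminating its row and column leaves {C, A, E}.
Row 2, column 4: eliminating its row and column leaves {C, B, E}.
Row 2, column 5: eliminating its row and column leaves {C, B, A, E}.
Row 3, column 1: eliminating its row and column leaves {C, B, A, D, E}.
Row 3, column 2: eliminating its row and column leaves {C, A, D, E}.
Row 3, column 3: eliminating its row and column leaves {C, B}.
Row 3, column 4: eliminating its row and column leaves {C, B, D, E}.
Row 3, column 5: eliminating its row and column leaves {C, B, A, E}.
Row 4, column 1: eliminating its row and column leaves {C, B, A, D}.
Row 4, column 2: eliminating its row and column leaves {C, A, D}.
Row 4, column 4: eliminating its row and column leaves {C, B, D}.
Row 4, column 5: eliminating its row and column leaves {C, B, A}.
Row 5, column 1: eliminating its row and column leaves {C, B, D, E}.
Row 5, column 2: eliminating its row and column leaves {C, D, E}.
Row 5, column 4: eliminating its row and column leaves {C, B, D, E}.
Row 5, column 5: eliminating its row and column leaves {C, B, E}.
Enumerating the assignments across these blanks that avoid any row or column repeat gives 56 completions.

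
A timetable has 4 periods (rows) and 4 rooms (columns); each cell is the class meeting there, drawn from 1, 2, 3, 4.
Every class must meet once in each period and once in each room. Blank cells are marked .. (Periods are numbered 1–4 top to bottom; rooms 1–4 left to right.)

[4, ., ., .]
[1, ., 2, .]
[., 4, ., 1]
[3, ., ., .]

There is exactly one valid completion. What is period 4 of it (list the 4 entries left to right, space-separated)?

3 1 4 2

Period 2, room 2: period 2 has {1, 2} and room 2 has {4}, leaving only 3.
Period 2, room 4: period 2 has {1, 2, 3} and room 4 has {1}, leaving only 4.
Period 4, room 4: period 4 has {3} and room 4 has {1, 4}, leaving only 2.
Period 4, room 2: period 4 has {2, 3} and room 2 has {3, 4}, leaving only 1.
Period 4, room 3: period 4 has {1, 2, 3} and room 3 has {2}, leaving only 4.
So period 4 reads: 3 1 4 2.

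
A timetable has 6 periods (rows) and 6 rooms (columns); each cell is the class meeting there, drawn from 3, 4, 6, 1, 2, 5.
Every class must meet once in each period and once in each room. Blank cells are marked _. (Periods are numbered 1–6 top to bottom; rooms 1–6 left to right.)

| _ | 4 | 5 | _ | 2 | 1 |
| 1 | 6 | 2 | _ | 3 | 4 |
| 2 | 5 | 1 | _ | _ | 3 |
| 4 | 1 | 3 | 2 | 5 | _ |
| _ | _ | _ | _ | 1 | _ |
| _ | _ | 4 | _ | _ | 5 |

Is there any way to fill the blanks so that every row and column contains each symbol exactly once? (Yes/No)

Yes

No period or room among the givens repeats a symbol, and propagating forced cells runs into no contradiction.
One valid completion exists (for instance, 6 4 5 3 2 1 / 1 6 2 5 3 4 / 2 5 1 6 4 3 / 4 1 3 2 5 6 / 5 3 6 4 1 2 / 3 2 4 1 6 5).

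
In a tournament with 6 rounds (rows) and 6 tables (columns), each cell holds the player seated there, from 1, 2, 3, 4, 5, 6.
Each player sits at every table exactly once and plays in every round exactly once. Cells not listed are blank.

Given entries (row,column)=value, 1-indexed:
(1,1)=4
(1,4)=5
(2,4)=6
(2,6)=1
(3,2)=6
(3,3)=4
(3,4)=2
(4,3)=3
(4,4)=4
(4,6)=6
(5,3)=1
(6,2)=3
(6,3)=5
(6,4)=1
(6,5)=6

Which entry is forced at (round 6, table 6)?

Round 2, table 3: round 2 has {1, 6} and table 3 has {1, 3, 4, 5}, leaving only 2.
Round 1, table 3: round 1 has {4, 5} and table 3 has {1, 2, 3, 4, 5}, leaving only 6.
Round 5, table 4: round 5 has {1} and table 4 has {1, 2, 4, 5, 6}, leaving only 3.
Round 6, table 1: round 6 has {1, 3, 5, 6} and table 1 has {4}, leaving only 2.
Round 6 already has {1, 2, 3, 5, 6} and table 6 already has {1, 6}, so round 6, table 6 must be 4.

4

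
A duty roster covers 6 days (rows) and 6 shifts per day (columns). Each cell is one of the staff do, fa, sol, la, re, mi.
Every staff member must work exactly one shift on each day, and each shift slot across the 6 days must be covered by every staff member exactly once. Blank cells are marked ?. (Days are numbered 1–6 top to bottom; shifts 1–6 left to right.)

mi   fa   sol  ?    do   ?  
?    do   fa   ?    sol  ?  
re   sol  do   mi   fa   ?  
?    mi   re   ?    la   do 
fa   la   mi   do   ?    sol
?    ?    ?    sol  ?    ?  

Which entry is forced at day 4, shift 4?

fa

Day 4 already has {do, la, re, mi} and shift 4 already has {do, sol, mi}, so day 4, shift 4 must be fa.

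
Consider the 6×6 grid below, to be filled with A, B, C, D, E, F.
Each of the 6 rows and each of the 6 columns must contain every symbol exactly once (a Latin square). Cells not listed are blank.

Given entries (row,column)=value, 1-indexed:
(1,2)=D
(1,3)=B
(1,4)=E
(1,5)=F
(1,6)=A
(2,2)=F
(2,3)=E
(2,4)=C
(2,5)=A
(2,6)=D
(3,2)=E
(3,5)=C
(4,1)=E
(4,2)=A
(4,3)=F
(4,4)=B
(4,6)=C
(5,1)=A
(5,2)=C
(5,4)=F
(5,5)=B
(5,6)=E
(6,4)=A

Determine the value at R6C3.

C

Row 1, column 1: row 1 has {A, B, D, E, F} and column 1 has {A, E}, leaving only C.
Row 2, column 1: row 2 has {A, C, D, E, F} and column 1 has {A, C, E}, leaving only B.
Row 3, column 4: row 3 has {C, E} and column 4 has {A, B, C, E, F}, leaving only D.
Row 3, column 1: row 3 has {C, D, E} and column 1 has {A, B, C, E}, leaving only F.
Row 3, column 3: row 3 has {C, D, E, F} and column 3 has {B, E, F}, leaving only A.
Row 3, column 6: row 3 has {A, C, D, E, F} and column 6 has {A, C, D, E}, leaving only B.
Row 4, column 5: row 4 has {A, B, C, E, F} and column 5 has {A, B, C, F}, leaving only D.
Row 5, column 3: row 5 has {A, B, C, E, F} and column 3 has {A, B, E, F}, leaving only D.
Row 6 already has {A} and column 3 already has {A, B, D, E, F}, so row 6, column 3 must be C.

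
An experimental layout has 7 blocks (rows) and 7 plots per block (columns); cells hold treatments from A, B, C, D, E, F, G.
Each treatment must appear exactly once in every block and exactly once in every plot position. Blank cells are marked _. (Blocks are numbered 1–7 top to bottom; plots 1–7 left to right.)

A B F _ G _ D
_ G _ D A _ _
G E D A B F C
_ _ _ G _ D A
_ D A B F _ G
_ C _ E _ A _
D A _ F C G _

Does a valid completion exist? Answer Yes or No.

Yes

No block or plot among the givens repeats a symbol, and propagating forced cells runs into no contradiction.
One valid completion exists (for instance, A B F C G E D / F G C D A B E / G E D A B F C / C F B G E D A / E D A B F C G / B C G E D A F / D A E F C G B).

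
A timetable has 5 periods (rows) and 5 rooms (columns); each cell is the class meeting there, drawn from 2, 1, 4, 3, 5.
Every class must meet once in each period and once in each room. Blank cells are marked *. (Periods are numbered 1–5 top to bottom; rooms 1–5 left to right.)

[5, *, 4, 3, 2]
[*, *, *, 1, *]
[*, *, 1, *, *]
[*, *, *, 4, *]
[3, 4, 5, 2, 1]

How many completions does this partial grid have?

3

Period 1, room 2: eliminating its period and room leaves {1}.
Period 2, room 1: eliminating its period and room leaves {2, 4}.
Period 2, room 2: eliminating its period and room leaves {2, 3, 5}.
Period 2, room 3: eliminating its period and room leaves {2, 3}.
Period 2, room 5: eliminating its period and room leaves {4, 3, 5}.
Period 3, room 1: eliminating its period and room leaves {2, 4}.
Period 3, room 2: eliminating its period and room leaves {2, 3, 5}.
Period 3, room 4: eliminating its period and room leaves {5}.
Period 3, room 5: eliminating its period and room leaves {4, 3, 5}.
Period 4, room 1: eliminating its period and room leaves {2, 1}.
Period 4, room 2: eliminating its period and room leaves {2, 1, 3, 5}.
Period 4, room 3: eliminating its period and room leaves {2, 3}.
Period 4, room 5: eliminating its period and room leaves {3, 5}.
Enumerating the assignments across these blanks that avoid any period or room repeat gives 3 completions.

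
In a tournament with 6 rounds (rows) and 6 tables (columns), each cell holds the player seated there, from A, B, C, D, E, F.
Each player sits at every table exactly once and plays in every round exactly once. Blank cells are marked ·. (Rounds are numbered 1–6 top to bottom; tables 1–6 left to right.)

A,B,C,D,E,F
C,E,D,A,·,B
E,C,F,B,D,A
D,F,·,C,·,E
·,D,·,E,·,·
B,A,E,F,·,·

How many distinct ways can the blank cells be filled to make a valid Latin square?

Round 2, table 5: eliminating its round and table leaves {F}.
Round 4, table 3: eliminating its round and table leaves {A, B}.
Round 4, table 5: eliminating its round and table leaves {A, B}.
Round 5, table 1: eliminating its round and table leaves {F}.
Round 5, table 3: eliminating its round and table leaves {A, B}.
Round 5, table 5: eliminating its round and table leaves {A, B, C, F}.
Round 5, table 6: eliminating its round and table leaves {C}.
Round 6, table 5: eliminating its round and table leaves {C}.
Round 6, table 6: eliminating its round and table leaves {C, D}.
Enumerating the assignments across these blanks that avoid any round or table repeat gives 2 completions.

2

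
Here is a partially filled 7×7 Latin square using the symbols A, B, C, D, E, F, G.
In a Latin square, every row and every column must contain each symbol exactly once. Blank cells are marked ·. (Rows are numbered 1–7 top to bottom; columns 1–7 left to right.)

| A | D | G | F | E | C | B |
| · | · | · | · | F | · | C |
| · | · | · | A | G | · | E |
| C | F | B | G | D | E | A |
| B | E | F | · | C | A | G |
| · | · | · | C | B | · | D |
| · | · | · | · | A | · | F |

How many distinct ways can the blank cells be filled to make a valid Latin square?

8

Row 2, column 1: eliminating its row and column leaves {D, E, G}.
Row 2, column 2: eliminating its row and column leaves {A, B, G}.
Row 2, column 3: eliminating its row and column leaves {A, D, E}.
Row 2, column 4: eliminating its row and column leaves {B, D, E}.
Row 2, column 6: eliminating its row and column leaves {B, D, G}.
Row 3, column 1: eliminating its row and column leaves {D, F}.
Row 3, column 2: eliminating its row and column leaves {B, C}.
Row 3, column 3: eliminating its row and column leaves {C, D}.
Row 3, column 6: eliminating its row and column leaves {B, D, F}.
Row 5, column 4: eliminating its row and column leaves {D}.
Row 6, column 1: eliminating its row and column leaves {E, F, G}.
Row 6, column 2: eliminating its row and column leaves {A, G}.
Row 6, column 3: eliminating its row and column leaves {A, E}.
Row 6, column 6: eliminating its row and column leaves {F, G}.
Row 7, column 1: eliminating its row and column leaves {D, E, G}.
Row 7, column 2: eliminating its row and column leaves {B, C, G}.
Row 7, column 3: eliminating its row and column leaves {C, D, E}.
Row 7, column 4: eliminating its row and column leaves {B, D, E}.
Row 7, column 6: eliminating its row and column leaves {B, D, G}.
Enumerating the assignments across these blanks that avoid any row or column repeat gives 8 completions.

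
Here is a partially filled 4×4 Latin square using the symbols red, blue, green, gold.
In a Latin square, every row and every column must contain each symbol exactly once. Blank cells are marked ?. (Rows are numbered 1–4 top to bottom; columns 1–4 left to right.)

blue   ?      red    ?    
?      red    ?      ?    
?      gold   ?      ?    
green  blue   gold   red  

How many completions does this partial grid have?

Row 1, column 2: eliminating its row and column leaves {green}.
Row 1, column 4: eliminating its row and column leaves {green, gold}.
Row 2, column 1: eliminating its row and column leaves {gold}.
Row 2, column 3: eliminating its row and column leaves {blue, green}.
Row 2, column 4: eliminating its row and column leaves {blue, green, gold}.
Row 3, column 1: eliminating its row and column leaves {red}.
Row 3, column 3: eliminating its row and column leaves {blue, green}.
Row 3, column 4: eliminating its row and column leaves {blue, green}.
Enumerating the assignments across these blanks that avoid any row or column repeat gives 2 completions.

2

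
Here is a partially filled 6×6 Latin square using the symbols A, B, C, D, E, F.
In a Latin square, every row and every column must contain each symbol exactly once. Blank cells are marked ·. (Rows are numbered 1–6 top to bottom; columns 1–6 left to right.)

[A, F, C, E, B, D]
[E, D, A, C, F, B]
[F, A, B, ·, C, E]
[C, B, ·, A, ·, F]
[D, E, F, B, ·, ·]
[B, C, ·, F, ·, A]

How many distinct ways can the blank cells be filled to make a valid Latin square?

Row 3, column 4: eliminating its row and column leaves {D}.
Row 4, column 3: eliminating its row and column leaves {D, E}.
Row 4, column 5: eliminating its row and column leaves {D, E}.
Row 5, column 5: eliminating its row and column leaves {A}.
Row 5, column 6: eliminating its row and column leaves {C}.
Row 6, column 3: eliminating its row and column leaves {D, E}.
Row 6, column 5: eliminating its row and column leaves {D, E}.
Enumerating the assignments across these blanks that avoid any row or column repeat gives 2 completions.

2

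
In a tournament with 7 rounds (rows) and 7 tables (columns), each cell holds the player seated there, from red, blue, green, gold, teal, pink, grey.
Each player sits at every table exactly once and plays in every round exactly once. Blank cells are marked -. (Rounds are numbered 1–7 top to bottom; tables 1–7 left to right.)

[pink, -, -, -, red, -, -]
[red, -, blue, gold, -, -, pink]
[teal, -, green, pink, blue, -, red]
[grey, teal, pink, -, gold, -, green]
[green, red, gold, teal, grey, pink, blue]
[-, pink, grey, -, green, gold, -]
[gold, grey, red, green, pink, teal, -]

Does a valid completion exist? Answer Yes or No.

No

Round 7, table 7: round 7 together with table 7 already contain {red, blue, green, gold, teal, pink, grey} — every symbol — so nothing can go there. The grid has no valid completion.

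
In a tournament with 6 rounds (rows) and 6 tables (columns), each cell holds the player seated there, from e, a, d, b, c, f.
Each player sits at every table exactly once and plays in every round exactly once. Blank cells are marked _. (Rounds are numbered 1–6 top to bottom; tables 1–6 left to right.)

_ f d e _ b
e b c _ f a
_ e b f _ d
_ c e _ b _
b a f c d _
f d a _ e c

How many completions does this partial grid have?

2

Round 1, table 1: eliminating its round and table leaves {a, c}.
Round 1, table 5: eliminating its round and table leaves {a, c}.
Round 2, table 4: eliminating its round and table leaves {d}.
Round 3, table 1: eliminating its round and table leaves {a, c}.
Round 3, table 5: eliminating its round and table leaves {a, c}.
Round 4, table 1: eliminating its round and table leaves {a, d}.
Round 4, table 4: eliminating its round and table leaves {a, d}.
Round 4, table 6: eliminating its round and table leaves {f}.
Round 5, table 6: eliminating its round and table leaves {e}.
Round 6, table 4: eliminating its round and table leaves {b}.
Enumerating the assignments across these blanks that avoid any round or table repeat gives 2 completions.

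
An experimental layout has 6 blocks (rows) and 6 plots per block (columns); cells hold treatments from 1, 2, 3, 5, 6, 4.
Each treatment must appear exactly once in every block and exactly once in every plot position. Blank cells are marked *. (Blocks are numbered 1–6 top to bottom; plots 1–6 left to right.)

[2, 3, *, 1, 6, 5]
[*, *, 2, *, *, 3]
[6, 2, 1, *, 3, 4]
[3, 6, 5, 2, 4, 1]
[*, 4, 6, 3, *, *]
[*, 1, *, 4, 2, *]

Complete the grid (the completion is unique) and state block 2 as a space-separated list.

Block 2, plot 2: block 2 has {2, 3} and plot 2 has {1, 2, 3, 6, 4}, leaving only 5.
Block 2, plot 4: block 2 has {2, 3, 5} and plot 4 has {1, 2, 3, 4}, leaving only 6.
Block 2, plot 5: block 2 has {2, 3, 5, 6} and plot 5 has {2, 3, 6, 4}, leaving only 1.
Block 2, plot 1: block 2 has {1, 2, 3, 5, 6} and plot 1 has {2, 3, 6}, leaving only 4.
So block 2 reads: 4 5 2 6 1 3.

4 5 2 6 1 3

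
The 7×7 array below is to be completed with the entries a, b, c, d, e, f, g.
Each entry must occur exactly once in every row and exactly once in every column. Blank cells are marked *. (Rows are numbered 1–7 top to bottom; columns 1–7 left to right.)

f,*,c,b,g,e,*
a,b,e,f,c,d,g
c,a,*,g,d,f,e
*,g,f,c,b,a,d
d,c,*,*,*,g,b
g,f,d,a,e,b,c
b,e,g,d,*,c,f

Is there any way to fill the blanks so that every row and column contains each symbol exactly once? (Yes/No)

Yes

No row or column among the givens repeats a symbol, and propagating forced cells runs into no contradiction.
One valid completion exists (for instance, f d c b g e a / a b e f c d g / c a b g d f e / e g f c b a d / d c a e f g b / g f d a e b c / b e g d a c f).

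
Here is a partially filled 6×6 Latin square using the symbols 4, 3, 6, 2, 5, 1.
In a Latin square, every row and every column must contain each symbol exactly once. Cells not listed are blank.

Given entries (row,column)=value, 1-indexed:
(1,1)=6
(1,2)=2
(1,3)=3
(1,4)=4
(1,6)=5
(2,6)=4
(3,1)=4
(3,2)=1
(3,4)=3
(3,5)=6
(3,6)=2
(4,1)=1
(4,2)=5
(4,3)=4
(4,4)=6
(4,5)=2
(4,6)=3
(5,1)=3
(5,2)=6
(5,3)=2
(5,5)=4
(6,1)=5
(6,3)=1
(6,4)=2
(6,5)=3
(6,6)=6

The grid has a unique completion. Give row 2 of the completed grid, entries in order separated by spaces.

2 3 6 1 5 4

Row 2, column 1: row 2 has {4} and column 1 has {4, 3, 6, 5, 1}, leaving only 2.
Row 2, column 2: row 2 has {4, 2} and column 2 has {6, 2, 5, 1}, leaving only 3.
Row 1, column 5: row 1 has {4, 3, 6, 2, 5} and column 5 has {4, 3, 6, 2}, leaving only 1.
Row 2, column 5: row 2 has {4, 3, 2} and column 5 has {4, 3, 6, 2, 1}, leaving only 5.
Row 2, column 3: row 2 has {4, 3, 2, 5} and column 3 has {4, 3, 2, 1}, leaving only 6.
Row 2, column 4: row 2 has {4, 3, 6, 2, 5} and column 4 has {4, 3, 6, 2}, leaving only 1.
So row 2 reads: 2 3 6 1 5 4.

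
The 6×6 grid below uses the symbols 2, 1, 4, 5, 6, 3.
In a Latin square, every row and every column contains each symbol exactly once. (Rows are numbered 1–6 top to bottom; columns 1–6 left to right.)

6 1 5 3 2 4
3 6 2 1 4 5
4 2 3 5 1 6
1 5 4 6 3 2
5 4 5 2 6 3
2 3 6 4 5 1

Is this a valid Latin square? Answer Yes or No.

No

Row 5 contains 5 twice (at columns 1 and 3), so it is not a permutation.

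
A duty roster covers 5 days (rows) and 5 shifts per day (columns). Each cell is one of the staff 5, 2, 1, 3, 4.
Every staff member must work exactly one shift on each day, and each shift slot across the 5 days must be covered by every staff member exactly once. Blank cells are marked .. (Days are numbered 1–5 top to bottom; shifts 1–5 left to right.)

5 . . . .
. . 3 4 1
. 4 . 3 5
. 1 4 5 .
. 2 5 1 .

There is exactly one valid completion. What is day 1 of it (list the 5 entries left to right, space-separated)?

Day 1, shift 2: day 1 has {5} and shift 2 has {2, 1, 4}, leaving only 3.
Day 1, shift 4: day 1 has {5, 3} and shift 4 has {5, 1, 3, 4}, leaving only 2.
Day 1, shift 3: day 1 has {5, 2, 3} and shift 3 has {5, 3, 4}, leaving only 1.
Day 1, shift 5: day 1 has {5, 2, 1, 3} and shift 5 has {5, 1}, leaving only 4.
So day 1 reads: 5 3 1 2 4.

5 3 1 2 4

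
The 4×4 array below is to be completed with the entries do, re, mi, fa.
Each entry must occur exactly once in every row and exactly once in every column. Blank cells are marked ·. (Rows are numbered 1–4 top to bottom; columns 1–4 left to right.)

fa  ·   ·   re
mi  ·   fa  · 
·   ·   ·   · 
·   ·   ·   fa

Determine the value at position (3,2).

Row 2, column 4: row 2 has {mi, fa} and column 4 has {re, fa}, leaving only do.
Row 2, column 2: row 2 has {do, mi, fa} and column 2 has {}, leaving only re.
Row 3, column 4: row 3 has {} and column 4 has {do, re, fa}, leaving only mi.
Row 3, column 2 is narrowed to {do, fa}.
If it were do, then row 4, column 2 would be left with no valid symbol.
So row 3, column 2 must be fa.

fa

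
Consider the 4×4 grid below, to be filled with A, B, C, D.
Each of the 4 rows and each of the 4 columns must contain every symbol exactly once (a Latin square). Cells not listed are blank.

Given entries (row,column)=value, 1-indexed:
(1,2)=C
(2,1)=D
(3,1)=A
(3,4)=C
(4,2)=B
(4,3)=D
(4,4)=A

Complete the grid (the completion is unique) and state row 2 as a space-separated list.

Row 2, column 2: row 2 has {D} and column 2 has {B, C}, leaving only A.
Row 2, column 4: row 2 has {A, D} and column 4 has {A, C}, leaving only B.
Row 2, column 3: row 2 has {A, B, D} and column 3 has {D}, leaving only C.
So row 2 reads: D A C B.

D A C B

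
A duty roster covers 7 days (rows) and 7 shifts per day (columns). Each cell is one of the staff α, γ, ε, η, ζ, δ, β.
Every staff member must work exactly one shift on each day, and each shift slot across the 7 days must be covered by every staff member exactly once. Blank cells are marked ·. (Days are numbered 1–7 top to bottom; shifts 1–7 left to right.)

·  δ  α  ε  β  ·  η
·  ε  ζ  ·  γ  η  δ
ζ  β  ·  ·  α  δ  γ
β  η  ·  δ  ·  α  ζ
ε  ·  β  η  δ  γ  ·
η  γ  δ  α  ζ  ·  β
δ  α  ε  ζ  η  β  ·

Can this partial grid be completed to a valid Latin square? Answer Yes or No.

Day 3, shift 4: day 3 together with shift 4 already contain {α, γ, ε, η, ζ, δ, β} — every symbol — so nothing can go there. The grid has no valid completion.

No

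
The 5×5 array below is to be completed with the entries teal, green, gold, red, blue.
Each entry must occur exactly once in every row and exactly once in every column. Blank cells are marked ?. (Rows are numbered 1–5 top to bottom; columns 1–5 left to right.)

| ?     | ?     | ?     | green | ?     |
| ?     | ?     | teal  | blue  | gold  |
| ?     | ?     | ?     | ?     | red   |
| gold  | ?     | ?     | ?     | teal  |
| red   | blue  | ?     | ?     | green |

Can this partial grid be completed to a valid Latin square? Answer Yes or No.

No row or column among the givens repeats a symbol, and propagating forced cells runs into no contradiction.
One valid completion exists (for instance, teal gold red green blue / green red teal blue gold / blue teal green gold red / gold green blue red teal / red blue gold teal green).

Yes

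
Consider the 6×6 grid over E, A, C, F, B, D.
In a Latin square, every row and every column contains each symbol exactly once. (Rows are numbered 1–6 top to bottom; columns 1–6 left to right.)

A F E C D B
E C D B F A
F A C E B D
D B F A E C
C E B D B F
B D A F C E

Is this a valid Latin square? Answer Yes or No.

Column 5 contains B twice (at rows 3 and 5), so it is not a permutation.

No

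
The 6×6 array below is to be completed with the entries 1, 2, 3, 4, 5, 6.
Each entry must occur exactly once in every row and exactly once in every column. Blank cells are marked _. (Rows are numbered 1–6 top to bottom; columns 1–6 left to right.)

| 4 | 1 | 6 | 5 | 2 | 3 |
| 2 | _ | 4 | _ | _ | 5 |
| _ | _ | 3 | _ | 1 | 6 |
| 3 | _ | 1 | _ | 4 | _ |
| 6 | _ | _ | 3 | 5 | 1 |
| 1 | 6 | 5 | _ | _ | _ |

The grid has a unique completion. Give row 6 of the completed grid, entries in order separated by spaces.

Row 6, column 5: row 6 has {1, 5, 6} and column 5 has {1, 2, 4, 5}, leaving only 3.
Row 2, column 2: row 2 has {2, 4, 5} and column 2 has {1, 6}, leaving only 3.
Row 2, column 5: row 2 has {2, 3, 4, 5} and column 5 has {1, 2, 3, 4, 5}, leaving only 6.
Row 2, column 4: row 2 has {2, 3, 4, 5, 6} and column 4 has {3, 5}, leaving only 1.
Row 3, column 1: row 3 has {1, 3, 6} and column 1 has {1, 2, 3, 4, 6}, leaving only 5.
Row 4, column 6: row 4 has {1, 3, 4} and column 6 has {1, 3, 5, 6}, leaving only 2.
Row 6, column 6: row 6 has {1, 3, 5, 6} and column 6 has {1, 2, 3, 5, 6}, leaving only 4.
Row 6, column 4: row 6 has {1, 3, 4, 5, 6} and column 4 has {1, 3, 5}, leaving only 2.
So row 6 reads: 1 6 5 2 3 4.

1 6 5 2 3 4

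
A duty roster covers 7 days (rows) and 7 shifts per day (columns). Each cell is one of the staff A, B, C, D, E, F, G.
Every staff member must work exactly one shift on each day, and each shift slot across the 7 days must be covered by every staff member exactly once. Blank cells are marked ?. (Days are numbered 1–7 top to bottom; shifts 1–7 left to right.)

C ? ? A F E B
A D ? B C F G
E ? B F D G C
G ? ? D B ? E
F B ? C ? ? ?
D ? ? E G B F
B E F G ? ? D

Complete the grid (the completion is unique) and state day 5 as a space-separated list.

F B G C E D A

Day 5, shift 7: day 5 has {B, C, F} and shift 7 has {B, C, D, E, F, G}, leaving only A.
Day 5, shift 5: day 5 has {A, B, C, F} and shift 5 has {B, C, D, F, G}, leaving only E.
Day 5, shift 6: day 5 has {A, B, C, E, F} and shift 6 has {B, E, F, G}, leaving only D.
Day 5, shift 3: day 5 has {A, B, C, D, E, F} and shift 3 has {B, F}, leaving only G.
So day 5 reads: F B G C E D A.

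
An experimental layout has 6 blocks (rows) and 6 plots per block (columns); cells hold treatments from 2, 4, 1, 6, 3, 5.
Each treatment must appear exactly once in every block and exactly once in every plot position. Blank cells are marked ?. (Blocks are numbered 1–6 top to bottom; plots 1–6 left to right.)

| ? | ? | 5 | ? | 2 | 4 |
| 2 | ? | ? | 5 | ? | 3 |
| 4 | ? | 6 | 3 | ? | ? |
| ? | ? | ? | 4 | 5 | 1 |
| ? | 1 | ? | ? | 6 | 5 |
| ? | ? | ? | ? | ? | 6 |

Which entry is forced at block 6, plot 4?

Block 3, plot 5: block 3 has {4, 6, 3} and plot 5 has {2, 6, 5}, leaving only 1.
Block 2, plot 5: block 2 has {2, 3, 5} and plot 5 has {2, 1, 6, 5}, leaving only 4.
Block 2, plot 2: block 2 has {2, 4, 3, 5} and plot 2 has {1}, leaving only 6.
Block 1, plot 2: block 1 has {2, 4, 5} and plot 2 has {1, 6}, leaving only 3.
Block 2, plot 3: block 2 has {2, 4, 6, 3, 5} and plot 3 has {6, 5}, leaving only 1.
Block 3, plot 6: block 3 has {4, 1, 6, 3} and plot 6 has {4, 1, 6, 3, 5}, leaving only 2.
Block 3, plot 2: block 3 has {2, 4, 1, 6, 3} and plot 2 has {1, 6, 3}, leaving only 5.
Block 4, plot 2: block 4 has {4, 1, 5} and plot 2 has {1, 6, 3, 5}, leaving only 2.
Block 4, plot 3: block 4 has {2, 4, 1, 5} and plot 3 has {1, 6, 5}, leaving only 3.
Block 4, plot 1: block 4 has {2, 4, 1, 3, 5} and plot 1 has {2, 4}, leaving only 6.
Block 1, plot 1: block 1 has {2, 4, 3, 5} and plot 1 has {2, 4, 6}, leaving only 1.
Block 1, plot 4: block 1 has {2, 4, 1, 3, 5} and plot 4 has {4, 3, 5}, leaving only 6.
Block 5, plot 1: block 5 has {1, 6, 5} and plot 1 has {2, 4, 1, 6}, leaving only 3.
Block 5, plot 4: block 5 has {1, 6, 3, 5} and plot 4 has {4, 6, 3, 5}, leaving only 2.
Block 6 already has {6} and plot 4 already has {2, 4, 6, 3, 5}, so block 6, plot 4 must be 1.

1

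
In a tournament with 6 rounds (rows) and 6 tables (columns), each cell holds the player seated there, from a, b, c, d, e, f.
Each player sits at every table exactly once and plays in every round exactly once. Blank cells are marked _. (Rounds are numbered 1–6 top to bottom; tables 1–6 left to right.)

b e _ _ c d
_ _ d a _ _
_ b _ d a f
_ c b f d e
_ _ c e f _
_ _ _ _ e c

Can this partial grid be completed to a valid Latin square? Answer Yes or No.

Round 1, table 4: round 1 together with table 4 already contain {a, b, c, d, e, f} — every symbol — so nothing can go there. The grid has no valid completion.

No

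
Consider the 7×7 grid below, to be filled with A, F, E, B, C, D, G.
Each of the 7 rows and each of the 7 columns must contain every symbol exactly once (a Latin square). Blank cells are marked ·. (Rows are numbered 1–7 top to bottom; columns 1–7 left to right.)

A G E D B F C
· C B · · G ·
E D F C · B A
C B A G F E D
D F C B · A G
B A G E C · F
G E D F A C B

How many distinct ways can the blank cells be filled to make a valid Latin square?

1

Row 2, column 1: eliminating its row and column leaves {F}.
Row 2, column 4: eliminating its row and column leaves {A}.
Row 2, column 5: eliminating its row and column leaves {E, D}.
Row 2, column 7: eliminating its row and column leaves {E}.
Row 3, column 5: eliminating its row and column leaves {G}.
Row 5, column 5: eliminating its row and column leaves {E}.
Row 6, column 6: eliminating its row and column leaves {D}.
Only one assignment across all blanks avoids any row or column repeat, giving 1 completion.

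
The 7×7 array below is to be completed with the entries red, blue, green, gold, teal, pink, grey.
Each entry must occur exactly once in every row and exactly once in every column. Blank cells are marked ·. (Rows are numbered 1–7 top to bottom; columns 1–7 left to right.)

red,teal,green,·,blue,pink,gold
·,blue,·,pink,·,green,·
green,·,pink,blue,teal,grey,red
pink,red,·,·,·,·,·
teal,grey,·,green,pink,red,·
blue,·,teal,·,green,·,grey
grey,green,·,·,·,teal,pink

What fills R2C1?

gold

Row 2 already has {blue, green, pink} and column 1 already has {red, blue, green, teal, pink, grey}, so row 2, column 1 must be gold.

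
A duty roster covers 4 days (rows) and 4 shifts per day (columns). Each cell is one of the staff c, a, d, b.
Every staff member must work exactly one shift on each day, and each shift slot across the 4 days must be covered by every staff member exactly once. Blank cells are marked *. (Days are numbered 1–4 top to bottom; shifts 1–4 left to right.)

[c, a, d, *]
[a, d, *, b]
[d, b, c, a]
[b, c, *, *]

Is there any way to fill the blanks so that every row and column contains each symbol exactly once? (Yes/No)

No

Day 1, shift 4: day 1 together with shift 4 already contain {c, a, d, b} — every symbol — so nothing can go there. The grid has no valid completion.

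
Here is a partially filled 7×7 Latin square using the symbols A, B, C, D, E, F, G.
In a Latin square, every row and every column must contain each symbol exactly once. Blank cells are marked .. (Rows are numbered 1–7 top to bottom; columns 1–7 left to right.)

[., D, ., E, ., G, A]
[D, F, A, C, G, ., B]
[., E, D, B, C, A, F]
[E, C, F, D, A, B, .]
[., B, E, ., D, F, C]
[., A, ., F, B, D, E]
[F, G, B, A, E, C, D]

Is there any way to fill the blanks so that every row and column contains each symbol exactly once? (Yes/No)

No row or column among the givens repeats a symbol, and propagating forced cells runs into no contradiction.
One valid completion exists (for instance, B D C E F G A / D F A C G E B / G E D B C A F / E C F D A B G / A B E G D F C / C A G F B D E / F G B A E C D).

Yes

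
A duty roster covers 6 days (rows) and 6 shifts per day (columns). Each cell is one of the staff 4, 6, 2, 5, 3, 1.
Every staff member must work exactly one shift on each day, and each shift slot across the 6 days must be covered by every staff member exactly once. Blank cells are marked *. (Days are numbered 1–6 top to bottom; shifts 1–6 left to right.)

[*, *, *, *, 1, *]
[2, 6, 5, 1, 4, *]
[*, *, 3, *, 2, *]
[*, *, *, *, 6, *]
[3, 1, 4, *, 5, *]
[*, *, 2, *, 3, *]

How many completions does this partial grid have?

Day 1, shift 1: eliminating its day and shift leaves {4, 6, 5}.
Day 1, shift 2: eliminating its day and shift leaves {4, 2, 5, 3}.
Day 1, shift 3: eliminating its day and shift leaves {6}.
Day 1, shift 4: eliminating its day and shift leaves {4, 6, 2, 5, 3}.
Day 1, shift 6: eliminating its day and shift leaves {4, 6, 2, 5, 3}.
Day 2, shift 6: eliminating its day and shift leaves {3}.
Day 3, shift 1: eliminating its day and shift leaves {4, 6, 5, 1}.
Day 3, shift 2: eliminating its day and shift leaves {4, 5}.
Day 3, shift 4: eliminating its day and shift leaves {4, 6, 5}.
Day 3, shift 6: eliminating its day and shift leaves {4, 6, 5, 1}.
Day 4, shift 1: eliminating its day and shift leaves {4, 5, 1}.
Day 4, shift 2: eliminating its day and shift leaves {4, 2, 5, 3}.
Day 4, shift 3: eliminating its day and shift leaves {1}.
Day 4, shift 4: eliminating its day and shift leaves {4, 2, 5, 3}.
Day 4, shift 6: eliminating its day and shift leaves {4, 2, 5, 3, 1}.
Day 5, shift 4: eliminating its day and shift leaves {6, 2}.
Day 5, shift 6: eliminating its day and shift leaves {6, 2}.
Day 6, shift 1: eliminating its day and shift leaves {4, 6, 5, 1}.
Day 6, shift 2: eliminating its day and shift leaves {4, 5}.
Day 6, shift 4: eliminating its day and shift leaves {4, 6, 5}.
Day 6, shift 6: eliminating its day and shift leaves {4, 6, 5, 1}.
Enumerating the assignments across these blanks that avoid any day or shift repeat gives 24 completions.

24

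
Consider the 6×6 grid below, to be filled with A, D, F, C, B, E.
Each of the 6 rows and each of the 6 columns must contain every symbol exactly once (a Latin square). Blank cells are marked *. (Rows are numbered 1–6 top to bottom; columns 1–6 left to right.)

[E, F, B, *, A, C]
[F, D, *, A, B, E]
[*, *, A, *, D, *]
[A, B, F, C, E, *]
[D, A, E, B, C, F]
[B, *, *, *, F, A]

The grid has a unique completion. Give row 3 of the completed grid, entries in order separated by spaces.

Row 3, column 1: row 3 has {A, D} and column 1 has {A, D, F, B, E}, leaving only C.
Row 3, column 2: row 3 has {A, D, C} and column 2 has {A, D, F, B}, leaving only E.
Row 3, column 4: row 3 has {A, D, C, E} and column 4 has {A, C, B}, leaving only F.
Row 3, column 6: row 3 has {A, D, F, C, E} and column 6 has {A, F, C, E}, leaving only B.
So row 3 reads: C E A F D B.

C E A F D B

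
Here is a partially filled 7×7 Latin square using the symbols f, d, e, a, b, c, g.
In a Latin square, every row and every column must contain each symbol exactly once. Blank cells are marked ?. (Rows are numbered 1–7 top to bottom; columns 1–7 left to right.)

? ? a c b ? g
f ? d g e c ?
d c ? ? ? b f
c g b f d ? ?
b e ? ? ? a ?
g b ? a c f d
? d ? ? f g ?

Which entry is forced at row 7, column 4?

b

Row 1, column 1: row 1 has {a, b, c, g} and column 1 has {f, d, b, c, g}, leaving only e.
Row 1, column 2: row 1 has {e, a, b, c, g} and column 2 has {d, e, b, c, g}, leaving only f.
Row 1, column 6: row 1 has {f, e, a, b, c, g} and column 6 has {f, a, b, c, g}, leaving only d.
Row 2, column 2: row 2 has {f, d, e, c, g} and column 2 has {f, d, e, b, c, g}, leaving only a.
Row 2, column 7: row 2 has {f, d, e, a, c, g} and column 7 has {f, d, g}, leaving only b.
Row 3, column 4: row 3 has {f, d, b, c} and column 4 has {f, a, c, g}, leaving only e.
Row 7 already has {f, d, g} and column 4 already has {f, e, a, c, g}, so row 7, column 4 must be b.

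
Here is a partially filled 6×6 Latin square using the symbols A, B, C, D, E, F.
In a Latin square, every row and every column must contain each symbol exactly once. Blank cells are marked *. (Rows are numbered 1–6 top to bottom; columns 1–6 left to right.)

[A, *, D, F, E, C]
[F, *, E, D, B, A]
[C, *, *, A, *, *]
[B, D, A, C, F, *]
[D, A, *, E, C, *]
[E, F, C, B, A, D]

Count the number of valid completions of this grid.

2

Row 1, column 2: eliminating its row and column leaves {B}.
Row 2, column 2: eliminating its row and column leaves {C}.
Row 3, column 2: eliminating its row and column leaves {B, E}.
Row 3, column 3: eliminating its row and column leaves {B, F}.
Row 3, column 5: eliminating its row and column leaves {D}.
Row 3, column 6: eliminating its row and column leaves {B, E, F}.
Row 4, column 6: eliminating its row and column leaves {E}.
Row 5, column 3: eliminating its row and column leaves {B, F}.
Row 5, column 6: eliminating its row and column leaves {B, F}.
Enumerating the assignments across these blanks that avoid any row or column repeat gives 2 completions.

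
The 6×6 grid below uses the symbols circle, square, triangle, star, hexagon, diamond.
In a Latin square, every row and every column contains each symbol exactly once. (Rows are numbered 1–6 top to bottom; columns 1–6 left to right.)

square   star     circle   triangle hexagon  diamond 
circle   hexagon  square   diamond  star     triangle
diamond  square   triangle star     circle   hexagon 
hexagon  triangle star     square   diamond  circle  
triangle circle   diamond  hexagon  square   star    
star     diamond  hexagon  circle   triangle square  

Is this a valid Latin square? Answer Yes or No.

Yes

Each row is a permutation of the 6 symbols, and so is each column.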